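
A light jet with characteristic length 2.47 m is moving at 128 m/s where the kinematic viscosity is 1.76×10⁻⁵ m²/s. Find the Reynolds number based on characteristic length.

Re = 1.8×10^7

Re = v·c/ν = 128 × 2.47 / (1.76×10⁻⁵) = 1.8×10^7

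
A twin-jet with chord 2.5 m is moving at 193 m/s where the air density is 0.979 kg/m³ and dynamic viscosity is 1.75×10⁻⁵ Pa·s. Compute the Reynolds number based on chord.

Re = 2.7×10^7

Re = ρ·v·c/μ = 0.979 × 193 × 2.5 / (1.75×10⁻⁵) = 2.7×10^7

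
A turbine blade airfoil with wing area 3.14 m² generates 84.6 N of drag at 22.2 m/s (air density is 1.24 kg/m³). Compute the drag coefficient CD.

From D = ½ρv²S·CD, rearranging gives CD = 2D/(ρv²S).
CD = 2 × 84.6 / (1.24 × 22.2² × 3.14) = 0.0882

CD = 0.0882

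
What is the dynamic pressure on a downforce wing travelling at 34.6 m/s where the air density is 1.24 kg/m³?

q = 742 Pa

q = ½ρv² = ½ × 1.24 × 34.6² = 742 Pa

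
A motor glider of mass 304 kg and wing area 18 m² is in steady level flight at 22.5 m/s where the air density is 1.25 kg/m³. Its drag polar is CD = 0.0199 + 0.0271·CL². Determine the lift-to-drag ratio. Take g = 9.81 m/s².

Level flight ⇒ L = W = m·g = 304 × 9.81 = 2982.2 N.
q = ½ρv² = ½ × 1.25 × 22.5² = 316.4 Pa.
CL = W/(q·S) = 2982.2 / (316.4 × 18) = 0.5236.
CD = 0.0199 + 0.0271 × 0.5236² = 0.02733.
L/D = CL/CD = 0.5236 / 0.02733 = 19.2

L/D = 19.2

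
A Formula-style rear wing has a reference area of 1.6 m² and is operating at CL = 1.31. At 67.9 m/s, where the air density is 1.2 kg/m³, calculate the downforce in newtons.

L = ½ρv²S·CL = ½ × 1.2 × 67.9² × 1.6 × 1.31 = 5800 N ≈ 5.8 kN

L = 5800 N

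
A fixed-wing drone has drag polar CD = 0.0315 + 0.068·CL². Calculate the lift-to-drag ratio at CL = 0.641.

CD = 0.0315 + 0.068 × 0.641² = 0.05944
L/D = CL/CD = 0.641 / 0.05944 = 10.8

L/D = 10.8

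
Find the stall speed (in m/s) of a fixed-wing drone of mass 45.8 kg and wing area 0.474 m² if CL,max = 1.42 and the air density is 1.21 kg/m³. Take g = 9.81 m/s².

V_stall = 33.2 m/s

Stall occurs when L = W at CL,max. W = mg = 45.8 × 9.81 = 449.3 N.
V_stall = √(2W/(ρ·S·CL,max)) = √(2 × 449.3 / (1.21 × 0.474 × 1.42))
V_stall = √1103 = 33.2 m/s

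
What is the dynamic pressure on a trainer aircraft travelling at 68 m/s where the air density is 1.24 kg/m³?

q = 2870 Pa

q = ½ρv² = ½ × 1.24 × 68² = 2870 Pa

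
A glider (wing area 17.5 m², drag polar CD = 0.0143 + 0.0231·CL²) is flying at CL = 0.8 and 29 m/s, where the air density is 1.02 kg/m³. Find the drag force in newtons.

CD = 0.0143 + 0.0231 × 0.8² = 0.02908
D = ½ρv²S·CD = ½ × 1.02 × 29² × 17.5 × 0.02908 = 218 N

D = 218 N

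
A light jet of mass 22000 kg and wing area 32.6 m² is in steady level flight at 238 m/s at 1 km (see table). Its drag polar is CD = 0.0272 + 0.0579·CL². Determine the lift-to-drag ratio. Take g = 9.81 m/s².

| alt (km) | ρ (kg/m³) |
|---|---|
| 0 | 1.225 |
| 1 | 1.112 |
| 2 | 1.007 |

L/D = 7.06

At 1 km, from the table: ρ = 1.112 kg/m³.
In steady level flight, lift balances weight: W = mg = 22000 × 9.81 = 2.1582×10^5 N.
q = ½ρv² = ½ × 1.112 × 238² = 31490 Pa.
CL = W/(q·S) = 2.1582×10^5 / (31490 × 32.6) = 0.2102.
CD = 0.0272 + 0.0579 × 0.2102² = 0.02976.
L/D = CL/CD = 0.2102 / 0.02976 = 7.06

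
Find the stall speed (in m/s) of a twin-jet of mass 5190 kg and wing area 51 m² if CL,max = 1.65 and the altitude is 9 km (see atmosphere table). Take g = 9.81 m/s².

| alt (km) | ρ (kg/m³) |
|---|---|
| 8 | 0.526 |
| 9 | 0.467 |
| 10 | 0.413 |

At 9 km, from the table: ρ = 0.467 kg/m³.
Weight W = mg = 5190 × 9.81 = 50910 N.
V_stall = √(2W/(ρ·S·CL,max)) = √(2 × 50910 / (0.467 × 51 × 1.65))
V_stall = √2591 = 50.9 m/s

V_stall = 50.9 m/s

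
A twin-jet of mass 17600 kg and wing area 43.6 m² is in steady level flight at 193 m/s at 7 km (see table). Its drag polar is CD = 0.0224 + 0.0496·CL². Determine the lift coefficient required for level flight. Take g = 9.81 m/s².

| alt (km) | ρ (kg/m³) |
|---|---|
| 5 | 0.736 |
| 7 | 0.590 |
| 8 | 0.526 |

At 7 km, from the table: ρ = 0.590 kg/m³.
Level flight ⇒ L = W = m·g = 17600 × 9.81 = 1.7266×10^5 N.
Dynamic pressure q = 0.5 × 0.59 × 193² = 10990 Pa.
CL = W/(q·S) = 1.7266×10^5 / (10990 × 43.6) = 0.3604.

CL = 0.36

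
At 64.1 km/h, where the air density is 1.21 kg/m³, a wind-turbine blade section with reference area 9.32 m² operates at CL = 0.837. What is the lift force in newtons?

Convert speed: v = 64.1 km/h ÷ 3.6 = 17.81 m/s.
Dynamic pressure q = ½ρv² = ½ × 1.21 × 17.81² = 191.8 Pa.
L = q·S·CL = 191.8 × 9.32 × 0.837 = 1500 N

L = 1500 N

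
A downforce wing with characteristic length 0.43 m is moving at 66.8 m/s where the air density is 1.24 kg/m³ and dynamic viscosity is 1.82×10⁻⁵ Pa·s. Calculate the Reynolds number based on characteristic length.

Re = 1.96×10^6

Re = ρ·v·c/μ = 1.24 × 66.8 × 0.43 / (1.82×10⁻⁵) = 1.96×10^6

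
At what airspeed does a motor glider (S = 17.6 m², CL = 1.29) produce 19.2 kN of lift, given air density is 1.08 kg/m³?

v = 39.6 m/s

L = ½ρv²S·CL ⇒ v = √(2L/(ρ·S·CL))
v = √(2 × 19200 / (1.08 × 17.6 × 1.29)) = √1566 = 39.6 m/s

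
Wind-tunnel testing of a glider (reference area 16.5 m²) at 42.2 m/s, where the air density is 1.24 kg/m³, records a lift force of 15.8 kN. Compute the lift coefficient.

CL = 0.867

From L = ½ρv²S·CL, rearranging gives CL = 2L/(ρv²S).
CL = 2 × 15800 / (1.24 × 42.2² × 16.5) = 0.867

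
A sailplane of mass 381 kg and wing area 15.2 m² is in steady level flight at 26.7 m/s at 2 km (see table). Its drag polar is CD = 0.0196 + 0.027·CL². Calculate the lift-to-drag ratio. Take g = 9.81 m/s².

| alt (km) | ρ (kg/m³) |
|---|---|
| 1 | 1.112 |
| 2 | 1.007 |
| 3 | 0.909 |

L/D = 21.2

At 2 km, from the table: ρ = 1.007 kg/m³.
Weight W = mg = 381 × 9.81 = 3737.6 N; in level flight L = W.
Dynamic pressure q = 0.5 × 1.007 × 26.7² = 358.9 Pa.
CL = 2W/(ρv²S) = 2×3737.6/(1.007×26.7²×15.2) = 0.6851.
CD = 0.0196 + 0.027 × 0.6851² = 0.03227.
L/D = CL/CD = 0.6851 / 0.03227 = 21.2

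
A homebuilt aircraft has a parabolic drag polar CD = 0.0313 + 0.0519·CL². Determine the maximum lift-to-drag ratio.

For CD = CD0 + K·CL², (L/D)max occurs at CL* = √(CD0/K) and equals 1/(2√(K·CD0)).
(L/D)max = 1/(2√(0.0519 × 0.0313)) = 1/(2 × 0.0403) = 12.4

(L/D)max = 12.4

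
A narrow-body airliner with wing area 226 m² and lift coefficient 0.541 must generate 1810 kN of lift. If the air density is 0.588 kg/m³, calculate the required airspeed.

v = 224 m/s

L = ½ρv²S·CL ⇒ v = √(2L/(ρ·S·CL))
v = √(2 × 1.81×10^6 / (0.588 × 226 × 0.541)) = √50350 = 224 m/s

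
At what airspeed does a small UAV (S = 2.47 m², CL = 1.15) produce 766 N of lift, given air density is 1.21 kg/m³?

v = 21.1 m/s

L = ½ρv²S·CL ⇒ v = √(2L/(ρ·S·CL))
v = √(2 × 766 / (1.21 × 2.47 × 1.15)) = √445.7 = 21.1 m/s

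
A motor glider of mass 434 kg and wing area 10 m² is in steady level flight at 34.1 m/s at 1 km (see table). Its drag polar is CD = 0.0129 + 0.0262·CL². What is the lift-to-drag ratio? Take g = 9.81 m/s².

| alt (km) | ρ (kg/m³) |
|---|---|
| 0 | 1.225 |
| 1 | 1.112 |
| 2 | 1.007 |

At 1 km, from the table: ρ = 1.112 kg/m³.
Level flight ⇒ L = W = m·g = 434 × 9.81 = 4257.5 N.
Dynamic pressure q = 0.5 × 1.112 × 34.1² = 646.5 Pa.
CL = W/(q·S) = 4257.5 / (646.5 × 10) = 0.6585.
CD = 0.0129 + 0.0262 × 0.6585² = 0.02426.
L/D = CL/CD = 0.6585 / 0.02426 = 27.1

L/D = 27.1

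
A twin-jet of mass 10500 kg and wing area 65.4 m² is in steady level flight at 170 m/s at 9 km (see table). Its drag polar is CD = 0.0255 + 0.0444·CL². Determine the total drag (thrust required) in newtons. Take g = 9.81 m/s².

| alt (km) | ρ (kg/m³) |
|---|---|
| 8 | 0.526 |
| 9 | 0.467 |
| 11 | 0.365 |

At 9 km, from the table: ρ = 0.467 kg/m³.
Weight W = mg = 10500 × 9.81 = 1.03×10^5 N; in level flight L = W.
Dynamic pressure q = 0.5 × 0.467 × 170² = 6748 Pa.
CL = 2W/(ρv²S) = 2×1.03×10^5/(0.467×170²×65.4) = 0.2334.
CD = 0.0255 + 0.0444 × 0.2334² = 0.02792.
D = q·S·CD = 6748 × 65.4 × 0.02792 = 12320 N

D = 12300 N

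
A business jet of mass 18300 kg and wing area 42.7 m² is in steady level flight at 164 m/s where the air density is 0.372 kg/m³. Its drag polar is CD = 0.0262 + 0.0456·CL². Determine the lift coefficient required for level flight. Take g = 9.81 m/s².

Weight W = mg = 18300 × 9.81 = 1.7952×10^5 N; in level flight L = W.
q = ½ρv² = ½ × 0.372 × 164² = 5003 Pa.
CL = W/(q·S) = 1.7952×10^5 / (5003 × 42.7) = 0.8404.

CL = 0.84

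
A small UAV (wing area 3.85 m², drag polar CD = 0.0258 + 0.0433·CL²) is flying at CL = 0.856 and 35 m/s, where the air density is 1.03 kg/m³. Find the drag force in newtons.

CD = 0.0258 + 0.0433 × 0.856² = 0.05753
D = ½ρv²S·CD = ½ × 1.03 × 35² × 3.85 × 0.05753 = 140 N

D = 140 N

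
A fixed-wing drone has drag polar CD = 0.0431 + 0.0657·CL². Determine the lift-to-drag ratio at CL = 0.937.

L/D = 9.3

CD = 0.0431 + 0.0657 × 0.937² = 0.1008
L/D = CL/CD = 0.937 / 0.1008 = 9.3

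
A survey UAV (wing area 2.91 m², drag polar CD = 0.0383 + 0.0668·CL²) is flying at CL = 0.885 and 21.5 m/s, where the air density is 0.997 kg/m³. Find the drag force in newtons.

CD = 0.0383 + 0.0668 × 0.885² = 0.09062
D = ½ρv²S·CD = ½ × 0.997 × 21.5² × 2.91 × 0.09062 = 60.8 N

D = 60.8 N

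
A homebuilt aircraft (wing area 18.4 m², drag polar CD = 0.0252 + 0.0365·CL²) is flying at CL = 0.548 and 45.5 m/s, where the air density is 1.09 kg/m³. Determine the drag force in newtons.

D = 751 N

CD = 0.0252 + 0.0365 × 0.548² = 0.03616
D = ½ρv²S·CD = ½ × 1.09 × 45.5² × 18.4 × 0.03616 = 751 N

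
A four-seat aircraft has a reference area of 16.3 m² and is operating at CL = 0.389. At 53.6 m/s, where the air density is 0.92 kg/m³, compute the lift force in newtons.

L = ½ρv²S·CL = ½ × 0.92 × 53.6² × 16.3 × 0.389 = 8380 N ≈ 8.38 kN

L = 8380 N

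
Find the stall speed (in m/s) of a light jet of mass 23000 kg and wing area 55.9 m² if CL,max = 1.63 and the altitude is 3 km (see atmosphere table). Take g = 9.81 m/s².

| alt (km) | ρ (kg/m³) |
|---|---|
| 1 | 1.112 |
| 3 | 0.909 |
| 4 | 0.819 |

At 3 km, from the table: ρ = 0.909 kg/m³.
Stall occurs when L = W at CL,max. W = mg = 23000 × 9.81 = 2.256×10^5 N.
V_stall = √(2W/(ρ·S·CL,max)) = √(2 × 2.256×10^5 / (0.909 × 55.9 × 1.63))
V_stall = √5448 = 73.8 m/s

V_stall = 73.8 m/s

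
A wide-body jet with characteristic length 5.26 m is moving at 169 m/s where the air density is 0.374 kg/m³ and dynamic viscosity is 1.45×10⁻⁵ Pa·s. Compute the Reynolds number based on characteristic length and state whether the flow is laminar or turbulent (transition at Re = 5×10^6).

Re = 2.29×10^7 (turbulent)

Re = ρ·v·c/μ = 0.374 × 169 × 5.26 / (1.45×10⁻⁵) = 2.29×10^7
Since 2.29×10^7 > 5×10^6, the flow is turbulent.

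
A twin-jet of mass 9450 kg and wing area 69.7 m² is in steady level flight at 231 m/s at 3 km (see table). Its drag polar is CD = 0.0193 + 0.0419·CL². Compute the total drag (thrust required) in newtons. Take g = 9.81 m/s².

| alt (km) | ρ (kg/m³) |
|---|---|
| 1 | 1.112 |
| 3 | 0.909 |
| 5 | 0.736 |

D = 32800 N

At 3 km, from the table: ρ = 0.909 kg/m³.
Level flight ⇒ L = W = m·g = 9450 × 9.81 = 92704 N.
Dynamic pressure q = 0.5 × 0.909 × 231² = 24250 Pa.
CL = 2W/(ρv²S) = 2×92704/(0.909×231²×69.7) = 0.05484.
CD = 0.0193 + 0.0419 × 0.05484² = 0.01943.
D = q·S·CD = 24250 × 69.7 × 0.01943 = 32840 N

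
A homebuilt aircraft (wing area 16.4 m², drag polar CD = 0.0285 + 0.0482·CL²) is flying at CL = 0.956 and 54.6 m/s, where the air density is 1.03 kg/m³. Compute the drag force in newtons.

D = 1830 N

CD = 0.0285 + 0.0482 × 0.956² = 0.07255
D = ½ρv²S·CD = ½ × 1.03 × 54.6² × 16.4 × 0.07255 = 1830 N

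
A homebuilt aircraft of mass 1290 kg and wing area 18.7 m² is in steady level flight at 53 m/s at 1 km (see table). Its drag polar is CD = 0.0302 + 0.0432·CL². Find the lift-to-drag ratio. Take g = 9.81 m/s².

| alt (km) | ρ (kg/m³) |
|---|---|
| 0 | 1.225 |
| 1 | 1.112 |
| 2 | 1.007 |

L/D = 11.3

At 1 km, from the table: ρ = 1.112 kg/m³.
In steady level flight, lift balances weight: W = mg = 1290 × 9.81 = 12655 N.
q = ½ρv² = ½ × 1.112 × 53² = 1562 Pa.
Required CL = L/(qS) = 12655/(1562·18.7) = 0.4333.
CD = 0.0302 + 0.0432 × 0.4333² = 0.03831.
L/D = CL/CD = 0.4333 / 0.03831 = 11.3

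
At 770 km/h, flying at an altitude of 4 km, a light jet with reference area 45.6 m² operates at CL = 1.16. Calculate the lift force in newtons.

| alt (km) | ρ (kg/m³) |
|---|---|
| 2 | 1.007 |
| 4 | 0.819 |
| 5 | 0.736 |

L = 9.91×10^5 N

At 4 km, from the table: ρ = 0.819 kg/m³.
Convert speed: v = 770 km/h ÷ 3.6 = 213.9 m/s.
Dynamic pressure q = ½ρv² = ½ × 0.819 × 213.9² = 18730 Pa.
L = q·S·CL = 18730 × 45.6 × 1.16 = 9.91×10^5 N ≈ 991 kN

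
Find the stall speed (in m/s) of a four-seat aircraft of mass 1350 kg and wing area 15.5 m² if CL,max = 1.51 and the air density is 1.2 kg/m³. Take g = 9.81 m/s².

V_stall = 30.7 m/s

Weight W = mg = 1350 × 9.81 = 13240 N.
V_stall = √(2W/(ρ·S·CL,max)) = √(2 × 13240 / (1.2 × 15.5 × 1.51))
V_stall = √943.1 = 30.7 m/s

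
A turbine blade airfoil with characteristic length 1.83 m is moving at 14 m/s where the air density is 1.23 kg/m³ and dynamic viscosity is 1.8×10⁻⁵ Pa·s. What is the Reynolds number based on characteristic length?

Re = 1.75×10^6

Re = ρ·v·c/μ = 1.23 × 14 × 1.83 / (1.8×10⁻⁵) = 1.75×10^6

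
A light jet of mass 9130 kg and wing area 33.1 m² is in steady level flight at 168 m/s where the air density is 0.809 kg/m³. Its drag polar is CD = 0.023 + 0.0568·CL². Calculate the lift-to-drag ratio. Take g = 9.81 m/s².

L/D = 9.05

Level flight ⇒ L = W = m·g = 9130 × 9.81 = 89565 N.
Dynamic pressure q = 0.5 × 0.809 × 168² = 11420 Pa.
CL = 2W/(ρv²S) = 2×89565/(0.809×168²×33.1) = 0.237.
CD = 0.023 + 0.0568 × 0.237² = 0.02619.
L/D = CL/CD = 0.237 / 0.02619 = 9.05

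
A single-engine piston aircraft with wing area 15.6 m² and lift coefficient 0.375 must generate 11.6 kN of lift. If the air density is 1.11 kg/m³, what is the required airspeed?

L = ½ρv²S·CL ⇒ v = √(2L/(ρ·S·CL))
v = √(2 × 11600 / (1.11 × 15.6 × 0.375)) = √3573 = 59.8 m/s

v = 59.8 m/s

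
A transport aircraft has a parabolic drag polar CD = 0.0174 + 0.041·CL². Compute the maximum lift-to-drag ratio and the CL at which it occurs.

(L/D)max = 18.7, at CL = 0.651

For CD = CD0 + K·CL², (L/D)max occurs at CL* = √(CD0/K) and equals 1/(2√(K·CD0)).
(L/D)max = 1/(2√(0.041 × 0.0174)) = 1/(2 × 0.02671) = 18.7
CL* = √(0.0174/0.041) = 0.651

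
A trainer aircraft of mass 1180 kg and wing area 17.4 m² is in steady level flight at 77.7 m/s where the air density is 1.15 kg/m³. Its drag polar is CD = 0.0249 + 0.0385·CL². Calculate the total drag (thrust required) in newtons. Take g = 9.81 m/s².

D = 1590 N

Level flight ⇒ L = W = m·g = 1180 × 9.81 = 11576 N.
Dynamic pressure q = 0.5 × 1.15 × 77.7² = 3471 Pa.
CL = W/(q·S) = 11576 / (3471 × 17.4) = 0.1916.
CD = 0.0249 + 0.0385 × 0.1916² = 0.02631.
D = q·S·CD = 3471 × 17.4 × 0.02631 = 1589 N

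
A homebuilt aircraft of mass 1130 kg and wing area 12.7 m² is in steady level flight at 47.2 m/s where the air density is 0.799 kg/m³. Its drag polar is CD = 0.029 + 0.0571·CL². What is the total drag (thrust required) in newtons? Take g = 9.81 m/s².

D = 949 N

In steady level flight, lift balances weight: W = mg = 1130 × 9.81 = 11085 N.
q = ½ρv² = ½ × 0.799 × 47.2² = 890 Pa.
Required CL = L/(qS) = 11085/(890·12.7) = 0.9807.
CD = 0.029 + 0.0571 × 0.9807² = 0.08392.
D = q·S·CD = 890 × 12.7 × 0.08392 = 948.6 N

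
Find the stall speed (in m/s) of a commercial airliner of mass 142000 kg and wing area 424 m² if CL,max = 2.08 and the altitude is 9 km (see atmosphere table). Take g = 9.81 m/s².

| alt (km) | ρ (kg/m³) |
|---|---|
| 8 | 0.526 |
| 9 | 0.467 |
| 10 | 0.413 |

At 9 km, from the table: ρ = 0.467 kg/m³.
Stall occurs when L = W at CL,max. W = mg = 142000 × 9.81 = 1.393×10^6 N.
V_stall = √(2W/(ρ·S·CL,max)) = √(2 × 1.393×10^6 / (0.467 × 424 × 2.08))
V_stall = √6765 = 82.2 m/s

V_stall = 82.2 m/s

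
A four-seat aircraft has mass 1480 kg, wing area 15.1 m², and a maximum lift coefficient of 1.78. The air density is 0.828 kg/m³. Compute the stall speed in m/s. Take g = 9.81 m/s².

V_stall = 36.1 m/s

Stall occurs when L = W at CL,max. W = mg = 1480 × 9.81 = 14520 N.
From L = ½ρV²S·CL,max = W: V_stall = √(2W/(ρSCL,max)) = √(2·14520/(0.828·15.1·1.78))
V_stall = √1305 = 36.1 m/s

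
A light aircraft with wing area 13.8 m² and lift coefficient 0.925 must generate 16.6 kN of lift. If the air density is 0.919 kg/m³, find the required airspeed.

L = ½ρv²S·CL ⇒ v = √(2L/(ρ·S·CL))
v = √(2 × 16600 / (0.919 × 13.8 × 0.925)) = √2830 = 53.2 m/s

v = 53.2 m/s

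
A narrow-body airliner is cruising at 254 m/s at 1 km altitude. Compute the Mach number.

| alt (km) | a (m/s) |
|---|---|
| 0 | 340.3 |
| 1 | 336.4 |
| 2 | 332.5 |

M = 0.755

At 1 km, from the table: a = 336.4 m/s.
M = v/a = 254 / 336.4 = 0.755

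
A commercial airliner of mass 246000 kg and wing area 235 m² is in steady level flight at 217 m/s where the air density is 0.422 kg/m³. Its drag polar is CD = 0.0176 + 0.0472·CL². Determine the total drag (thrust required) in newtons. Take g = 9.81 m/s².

D = 1.59×10^5 N

Weight W = mg = 246000 × 9.81 = 2.4133×10^6 N; in level flight L = W.
q = ½ρv² = ½ × 0.422 × 217² = 9936 Pa.
CL = W/(q·S) = 2.4133×10^6 / (9936 × 235) = 1.034.
CD = 0.0176 + 0.0472 × 1.034² = 0.06802.
D = q·S·CD = 9936 × 235 × 0.06802 = 1.588×10^5 N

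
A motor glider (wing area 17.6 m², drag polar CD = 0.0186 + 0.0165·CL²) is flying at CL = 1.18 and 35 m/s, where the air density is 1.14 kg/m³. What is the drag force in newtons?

CD = 0.0186 + 0.0165 × 1.18² = 0.04157
D = ½ρv²S·CD = ½ × 1.14 × 35² × 17.6 × 0.04157 = 511 N

D = 511 N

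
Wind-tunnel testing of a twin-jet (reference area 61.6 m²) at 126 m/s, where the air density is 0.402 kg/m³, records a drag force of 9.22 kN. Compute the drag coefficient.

CD = 0.0469

From D = ½ρv²S·CD, rearranging gives CD = 2D/(ρv²S).
CD = 2 × 9220 / (0.402 × 126² × 61.6) = 0.0469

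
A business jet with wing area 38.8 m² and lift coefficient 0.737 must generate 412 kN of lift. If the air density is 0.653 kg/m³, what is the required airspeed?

v = 210 m/s

L = ½ρv²S·CL ⇒ v = √(2L/(ρ·S·CL))
v = √(2 × 4.12×10^5 / (0.653 × 38.8 × 0.737)) = √44130 = 210 m/s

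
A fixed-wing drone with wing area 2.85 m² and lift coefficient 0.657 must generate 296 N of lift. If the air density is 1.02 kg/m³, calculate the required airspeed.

L = ½ρv²S·CL ⇒ v = √(2L/(ρ·S·CL))
v = √(2 × 296 / (1.02 × 2.85 × 0.657)) = √310 = 17.6 m/s

v = 17.6 m/s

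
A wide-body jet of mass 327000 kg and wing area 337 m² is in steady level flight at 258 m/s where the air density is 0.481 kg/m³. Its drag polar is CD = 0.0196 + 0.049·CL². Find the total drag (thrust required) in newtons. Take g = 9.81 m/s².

D = 1.99×10^5 N

Level flight ⇒ L = W = m·g = 327000 × 9.81 = 3.2079×10^6 N.
q = ½ρv² = ½ × 0.481 × 258² = 16010 Pa.
CL = 2W/(ρv²S) = 2×3.2079×10^6/(0.481×258²×337) = 0.5946.
CD = 0.0196 + 0.049 × 0.5946² = 0.03692.
D = q·S·CD = 16010 × 337 × 0.03692 = 1.992×10^5 N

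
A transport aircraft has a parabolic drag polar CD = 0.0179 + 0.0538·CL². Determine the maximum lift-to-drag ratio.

(L/D)max = 16.1

For CD = CD0 + K·CL², (L/D)max occurs at CL* = √(CD0/K) and equals 1/(2√(K·CD0)).
(L/D)max = 1/(2√(0.0538 × 0.0179)) = 1/(2 × 0.03103) = 16.1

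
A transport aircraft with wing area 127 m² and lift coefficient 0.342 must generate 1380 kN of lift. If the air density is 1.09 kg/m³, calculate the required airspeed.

v = 241 m/s

L = ½ρv²S·CL ⇒ v = √(2L/(ρ·S·CL))
v = √(2 × 1.38×10^6 / (1.09 × 127 × 0.342)) = √58300 = 241 m/s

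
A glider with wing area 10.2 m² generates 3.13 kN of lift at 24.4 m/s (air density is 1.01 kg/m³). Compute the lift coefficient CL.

CL = 1.02

From L = ½ρv²S·CL, rearranging gives CL = 2L/(ρv²S).
CL = 2 × 3130 / (1.01 × 24.4² × 10.2) = 1.02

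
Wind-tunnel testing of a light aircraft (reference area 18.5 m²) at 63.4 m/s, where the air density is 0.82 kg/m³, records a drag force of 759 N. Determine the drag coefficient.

CD = 0.0249

From D = ½ρv²S·CD, rearranging gives CD = 2D/(ρv²S).
CD = 2 × 759 / (0.82 × 63.4² × 18.5) = 0.0249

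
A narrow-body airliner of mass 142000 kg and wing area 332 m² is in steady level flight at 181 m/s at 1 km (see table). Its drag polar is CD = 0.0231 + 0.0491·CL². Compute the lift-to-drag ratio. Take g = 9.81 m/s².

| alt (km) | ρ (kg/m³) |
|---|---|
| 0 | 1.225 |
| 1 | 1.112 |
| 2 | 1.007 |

At 1 km, from the table: ρ = 1.112 kg/m³.
Weight W = mg = 142000 × 9.81 = 1.393×10^6 N; in level flight L = W.
Dynamic pressure q = 0.5 × 1.112 × 181² = 18220 Pa.
CL = 2W/(ρv²S) = 2×1.393×10^6/(1.112×181²×332) = 0.2303.
CD = 0.0231 + 0.0491 × 0.2303² = 0.02571.
L/D = CL/CD = 0.2303 / 0.02571 = 8.96

L/D = 8.96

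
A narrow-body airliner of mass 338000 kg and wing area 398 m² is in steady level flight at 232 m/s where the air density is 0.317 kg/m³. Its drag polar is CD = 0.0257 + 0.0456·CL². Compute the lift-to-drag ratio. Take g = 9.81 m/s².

Level flight ⇒ L = W = m·g = 338000 × 9.81 = 3.3158×10^6 N.
Dynamic pressure q = 0.5 × 0.317 × 232² = 8531 Pa.
Required CL = L/(qS) = 3.3158×10^6/(8531·398) = 0.9766.
CD = 0.0257 + 0.0456 × 0.9766² = 0.06919.
L/D = CL/CD = 0.9766 / 0.06919 = 14.1

L/D = 14.1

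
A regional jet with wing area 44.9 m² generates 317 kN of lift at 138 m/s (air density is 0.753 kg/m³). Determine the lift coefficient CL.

CL = 0.985

From L = ½ρv²S·CL, rearranging gives CL = 2L/(ρv²S).
CL = 2 × 3.17×10^5 / (0.753 × 138² × 44.9) = 0.985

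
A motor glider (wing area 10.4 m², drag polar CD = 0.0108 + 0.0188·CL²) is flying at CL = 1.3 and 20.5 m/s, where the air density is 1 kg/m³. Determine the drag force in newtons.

CD = 0.0108 + 0.0188 × 1.3² = 0.04257
D = ½ρv²S·CD = ½ × 1 × 20.5² × 10.4 × 0.04257 = 93 N

D = 93 N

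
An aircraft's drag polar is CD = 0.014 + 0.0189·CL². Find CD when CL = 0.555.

CD = 0.014 + 0.0189 × 0.555² = 0.014 + 0.005822 = 0.0198

CD = 0.0198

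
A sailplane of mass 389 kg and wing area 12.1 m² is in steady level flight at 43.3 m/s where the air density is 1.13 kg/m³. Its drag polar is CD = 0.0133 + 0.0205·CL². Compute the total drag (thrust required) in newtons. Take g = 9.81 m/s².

Level flight ⇒ L = W = m·g = 389 × 9.81 = 3816.1 N.
Dynamic pressure q = 0.5 × 1.13 × 43.3² = 1059 Pa.
CL = W/(q·S) = 3816.1 / (1059 × 12.1) = 0.2977.
CD = 0.0133 + 0.0205 × 0.2977² = 0.01512.
D = q·S·CD = 1059 × 12.1 × 0.01512 = 193.8 N

D = 194 N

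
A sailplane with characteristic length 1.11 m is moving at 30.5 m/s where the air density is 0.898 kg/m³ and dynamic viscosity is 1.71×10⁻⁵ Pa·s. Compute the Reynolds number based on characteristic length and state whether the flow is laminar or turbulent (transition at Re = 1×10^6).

Re = 1.78×10^6 (turbulent)

Re = ρ·v·c/μ = 0.898 × 30.5 × 1.11 / (1.71×10⁻⁵) = 1.78×10^6
Since 1.78×10^6 > 1×10^6, the flow is turbulent.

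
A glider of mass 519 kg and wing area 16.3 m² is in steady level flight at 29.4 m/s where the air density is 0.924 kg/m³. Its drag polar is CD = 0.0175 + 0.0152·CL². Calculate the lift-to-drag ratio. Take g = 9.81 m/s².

L/D = 29.2

Level flight ⇒ L = W = m·g = 519 × 9.81 = 5091.4 N.
q = ½ρv² = ½ × 0.924 × 29.4² = 399.3 Pa.
CL = W/(q·S) = 5091.4 / (399.3 × 16.3) = 0.7822.
CD = 0.0175 + 0.0152 × 0.7822² = 0.0268.
L/D = CL/CD = 0.7822 / 0.0268 = 29.2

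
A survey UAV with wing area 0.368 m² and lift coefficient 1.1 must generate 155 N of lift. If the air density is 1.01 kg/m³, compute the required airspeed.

L = ½ρv²S·CL ⇒ v = √(2L/(ρ·S·CL))
v = √(2 × 155 / (1.01 × 0.368 × 1.1)) = √758.2 = 27.5 m/s

v = 27.5 m/s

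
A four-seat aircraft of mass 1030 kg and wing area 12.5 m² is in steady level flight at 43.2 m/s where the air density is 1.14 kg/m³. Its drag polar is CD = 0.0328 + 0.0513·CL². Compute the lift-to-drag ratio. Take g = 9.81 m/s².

L/D = 12.2

In steady level flight, lift balances weight: W = mg = 1030 × 9.81 = 10104 N.
Dynamic pressure q = 0.5 × 1.14 × 43.2² = 1064 Pa.
CL = W/(q·S) = 10104 / (1064 × 12.5) = 0.7599.
CD = 0.0328 + 0.0513 × 0.7599² = 0.06242.
L/D = CL/CD = 0.7599 / 0.06242 = 12.2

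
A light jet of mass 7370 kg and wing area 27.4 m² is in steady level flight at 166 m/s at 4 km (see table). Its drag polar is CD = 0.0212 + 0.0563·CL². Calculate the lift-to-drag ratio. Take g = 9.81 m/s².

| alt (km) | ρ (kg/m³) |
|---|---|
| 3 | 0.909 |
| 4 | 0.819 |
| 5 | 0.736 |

At 4 km, from the table: ρ = 0.819 kg/m³.
Level flight ⇒ L = W = m·g = 7370 × 9.81 = 72300 N.
q = ½ρv² = ½ × 0.819 × 166² = 11280 Pa.
Required CL = L/(qS) = 72300/(11280·27.4) = 0.2338.
CD = 0.0212 + 0.0563 × 0.2338² = 0.02428.
L/D = CL/CD = 0.2338 / 0.02428 = 9.63

L/D = 9.63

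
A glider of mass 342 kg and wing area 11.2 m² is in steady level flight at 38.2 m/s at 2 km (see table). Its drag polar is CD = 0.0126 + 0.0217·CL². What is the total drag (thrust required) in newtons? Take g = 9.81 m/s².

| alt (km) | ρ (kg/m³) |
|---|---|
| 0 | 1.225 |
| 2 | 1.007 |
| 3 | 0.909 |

At 2 km, from the table: ρ = 1.007 kg/m³.
Level flight ⇒ L = W = m·g = 342 × 9.81 = 3355 N.
Dynamic pressure q = 0.5 × 1.007 × 38.2² = 734.7 Pa.
Required CL = L/(qS) = 3355/(734.7·11.2) = 0.4077.
CD = 0.0126 + 0.0217 × 0.4077² = 0.01621.
D = q·S·CD = 734.7 × 11.2 × 0.01621 = 133.4 N

D = 133 N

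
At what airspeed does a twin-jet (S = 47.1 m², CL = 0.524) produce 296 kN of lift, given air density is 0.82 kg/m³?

L = ½ρv²S·CL ⇒ v = √(2L/(ρ·S·CL))
v = √(2 × 2.96×10^5 / (0.82 × 47.1 × 0.524)) = √29250 = 171 m/s

v = 171 m/s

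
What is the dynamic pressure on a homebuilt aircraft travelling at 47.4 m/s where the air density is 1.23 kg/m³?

q = 1380 Pa

q = ½ρv² = ½ × 1.23 × 47.4² = 1380 Pa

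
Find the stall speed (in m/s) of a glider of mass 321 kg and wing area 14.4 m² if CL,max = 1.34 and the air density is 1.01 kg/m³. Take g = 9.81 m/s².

Weight W = mg = 321 × 9.81 = 3149 N.
From L = ½ρV²S·CL,max = W: V_stall = √(2W/(ρSCL,max)) = √(2·3149/(1.01·14.4·1.34))
V_stall = √323.2 = 18 m/s

V_stall = 18 m/s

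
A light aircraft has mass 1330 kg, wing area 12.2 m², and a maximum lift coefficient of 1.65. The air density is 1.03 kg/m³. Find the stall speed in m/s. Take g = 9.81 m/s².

Stall occurs when L = W at CL,max. W = mg = 1330 × 9.81 = 13050 N.
From L = ½ρV²S·CL,max = W: V_stall = √(2W/(ρSCL,max)) = √(2·13050/(1.03·12.2·1.65))
V_stall = √1259 = 35.5 m/s

V_stall = 35.5 m/s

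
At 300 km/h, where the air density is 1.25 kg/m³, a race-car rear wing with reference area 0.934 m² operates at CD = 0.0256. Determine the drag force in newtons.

Convert speed: v = 300 km/h ÷ 3.6 = 83.33 m/s.
D = ½ρv²S·CD = ½ × 1.25 × 83.33² × 0.934 × 0.0256 = 104 N

D = 104 N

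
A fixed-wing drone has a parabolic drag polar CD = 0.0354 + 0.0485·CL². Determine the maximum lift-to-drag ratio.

(L/D)max = 12.1

For CD = CD0 + K·CL², (L/D)max occurs at CL* = √(CD0/K) and equals 1/(2√(K·CD0)).
(L/D)max = 1/(2√(0.0485 × 0.0354)) = 1/(2 × 0.04144) = 12.1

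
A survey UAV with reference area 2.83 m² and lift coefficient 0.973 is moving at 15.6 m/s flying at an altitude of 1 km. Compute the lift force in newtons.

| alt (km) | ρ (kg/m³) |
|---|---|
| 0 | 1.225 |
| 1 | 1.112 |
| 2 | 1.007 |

At 1 km, from the table: ρ = 1.112 kg/m³.
Dynamic pressure q = ½ρv² = ½ × 1.112 × 15.6² = 135.3 Pa.
L = q·S·CL = 135.3 × 2.83 × 0.973 = 373 N

L = 373 N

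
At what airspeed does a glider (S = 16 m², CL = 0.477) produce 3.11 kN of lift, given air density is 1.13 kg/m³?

L = ½ρv²S·CL ⇒ v = √(2L/(ρ·S·CL))
v = √(2 × 3110 / (1.13 × 16 × 0.477)) = √721.2 = 26.9 m/s

v = 26.9 m/s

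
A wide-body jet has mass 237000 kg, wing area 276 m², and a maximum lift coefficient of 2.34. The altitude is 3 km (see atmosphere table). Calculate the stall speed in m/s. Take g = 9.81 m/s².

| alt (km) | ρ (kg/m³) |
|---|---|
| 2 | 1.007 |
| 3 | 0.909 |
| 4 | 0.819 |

V_stall = 89 m/s

At 3 km, from the table: ρ = 0.909 kg/m³.
At stall, lift equals weight: L = W = m·g = 237000 × 9.81 = 2.325×10^6 N.
V_stall = √(2W/(ρ·S·CL,max)) = √(2 × 2.325×10^6 / (0.909 × 276 × 2.34))
V_stall = √7921 = 89 m/s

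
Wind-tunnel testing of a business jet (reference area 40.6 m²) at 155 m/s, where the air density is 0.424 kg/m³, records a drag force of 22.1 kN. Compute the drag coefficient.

CD = 0.107

From D = ½ρv²S·CD, rearranging gives CD = 2D/(ρv²S).
CD = 2 × 22100 / (0.424 × 155² × 40.6) = 0.107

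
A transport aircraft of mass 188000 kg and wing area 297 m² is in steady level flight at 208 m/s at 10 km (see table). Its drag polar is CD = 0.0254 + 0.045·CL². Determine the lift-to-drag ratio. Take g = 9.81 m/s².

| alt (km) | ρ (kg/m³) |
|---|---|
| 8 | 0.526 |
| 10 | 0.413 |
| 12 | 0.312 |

L/D = 14.7

At 10 km, from the table: ρ = 0.413 kg/m³.
Level flight ⇒ L = W = m·g = 188000 × 9.81 = 1.8443×10^6 N.
q = ½ρv² = ½ × 0.413 × 208² = 8934 Pa.
CL = W/(q·S) = 1.8443×10^6 / (8934 × 297) = 0.6951.
CD = 0.0254 + 0.045 × 0.6951² = 0.04714.
L/D = CL/CD = 0.6951 / 0.04714 = 14.7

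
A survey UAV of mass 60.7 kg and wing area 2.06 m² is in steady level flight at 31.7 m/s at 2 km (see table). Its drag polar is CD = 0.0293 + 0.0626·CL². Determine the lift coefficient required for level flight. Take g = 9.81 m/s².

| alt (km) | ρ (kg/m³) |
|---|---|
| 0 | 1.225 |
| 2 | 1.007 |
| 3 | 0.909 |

At 2 km, from the table: ρ = 1.007 kg/m³.
Weight W = mg = 60.7 × 9.81 = 595.47 N; in level flight L = W.
q = ½ρv² = ½ × 1.007 × 31.7² = 506 Pa.
Required CL = L/(qS) = 595.47/(506·2.06) = 0.5713.

CL = 0.571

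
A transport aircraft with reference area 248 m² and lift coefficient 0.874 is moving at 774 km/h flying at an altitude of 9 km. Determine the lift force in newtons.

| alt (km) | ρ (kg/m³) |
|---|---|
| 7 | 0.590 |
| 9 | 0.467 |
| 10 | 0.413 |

At 9 km, from the table: ρ = 0.467 kg/m³.
Convert speed: v = 774 km/h ÷ 3.6 = 215 m/s.
Dynamic pressure q = ½ρv² = ½ × 0.467 × 215² = 10790 Pa.
L = q·S·CL = 10790 × 248 × 0.874 = 2.34×10^6 N ≈ 2340 kN

L = 2.34×10^6 N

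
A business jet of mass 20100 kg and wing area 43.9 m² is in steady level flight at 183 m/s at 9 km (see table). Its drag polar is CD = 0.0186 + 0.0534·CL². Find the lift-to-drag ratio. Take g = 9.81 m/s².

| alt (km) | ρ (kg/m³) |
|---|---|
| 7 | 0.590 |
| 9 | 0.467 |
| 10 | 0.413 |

L/D = 15.9

At 9 km, from the table: ρ = 0.467 kg/m³.
Weight W = mg = 20100 × 9.81 = 1.9718×10^5 N; in level flight L = W.
q = ½ρv² = ½ × 0.467 × 183² = 7820 Pa.
CL = 2W/(ρv²S) = 2×1.9718×10^5/(0.467×183²×43.9) = 0.5744.
CD = 0.0186 + 0.0534 × 0.5744² = 0.03622.
L/D = CL/CD = 0.5744 / 0.03622 = 15.9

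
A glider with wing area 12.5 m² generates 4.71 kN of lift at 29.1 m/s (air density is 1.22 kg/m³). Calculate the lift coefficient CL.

From L = ½ρv²S·CL, rearranging gives CL = 2L/(ρv²S).
CL = 2 × 4710 / (1.22 × 29.1² × 12.5) = 0.729

CL = 0.729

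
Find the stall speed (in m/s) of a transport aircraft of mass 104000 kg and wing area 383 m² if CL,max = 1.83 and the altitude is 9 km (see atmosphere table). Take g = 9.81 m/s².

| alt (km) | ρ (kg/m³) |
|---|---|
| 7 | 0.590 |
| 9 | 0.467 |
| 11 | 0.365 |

V_stall = 79 m/s

At 9 km, from the table: ρ = 0.467 kg/m³.
Weight W = mg = 104000 × 9.81 = 1.02×10^6 N.
From L = ½ρV²S·CL,max = W: V_stall = √(2W/(ρSCL,max)) = √(2·1.02×10^6/(0.467·383·1.83))
V_stall = √6234 = 79 m/s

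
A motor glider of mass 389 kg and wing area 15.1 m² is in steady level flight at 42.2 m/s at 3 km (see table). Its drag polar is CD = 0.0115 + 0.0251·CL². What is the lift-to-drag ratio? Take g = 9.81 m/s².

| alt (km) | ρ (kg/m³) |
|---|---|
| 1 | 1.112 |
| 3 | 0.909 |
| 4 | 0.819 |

L/D = 22.4

At 3 km, from the table: ρ = 0.909 kg/m³.
Weight W = mg = 389 × 9.81 = 3816.1 N; in level flight L = W.
Dynamic pressure q = 0.5 × 0.909 × 42.2² = 809.4 Pa.
Required CL = L/(qS) = 3816.1/(809.4·15.1) = 0.3122.
CD = 0.0115 + 0.0251 × 0.3122² = 0.01395.
L/D = CL/CD = 0.3122 / 0.01395 = 22.4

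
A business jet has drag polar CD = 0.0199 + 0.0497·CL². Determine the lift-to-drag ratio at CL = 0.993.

CD = 0.0199 + 0.0497 × 0.993² = 0.06891
L/D = CL/CD = 0.993 / 0.06891 = 14.4

L/D = 14.4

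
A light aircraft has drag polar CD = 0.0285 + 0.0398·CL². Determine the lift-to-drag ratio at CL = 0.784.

CD = 0.0285 + 0.0398 × 0.784² = 0.05296
L/D = CL/CD = 0.784 / 0.05296 = 14.8

L/D = 14.8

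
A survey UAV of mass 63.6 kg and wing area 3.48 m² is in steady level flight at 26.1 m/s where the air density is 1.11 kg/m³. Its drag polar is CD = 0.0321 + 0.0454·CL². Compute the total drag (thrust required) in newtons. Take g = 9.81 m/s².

Level flight ⇒ L = W = m·g = 63.6 × 9.81 = 623.92 N.
Dynamic pressure q = 0.5 × 1.11 × 26.1² = 378.1 Pa.
CL = W/(q·S) = 623.92 / (378.1 × 3.48) = 0.4742.
CD = 0.0321 + 0.0454 × 0.4742² = 0.04231.
D = q·S·CD = 378.1 × 3.48 × 0.04231 = 55.67 N

D = 55.7 N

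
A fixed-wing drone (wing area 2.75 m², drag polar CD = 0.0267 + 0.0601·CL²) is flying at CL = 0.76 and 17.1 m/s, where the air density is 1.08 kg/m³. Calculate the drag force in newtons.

CD = 0.0267 + 0.0601 × 0.76² = 0.06141
D = ½ρv²S·CD = ½ × 1.08 × 17.1² × 2.75 × 0.06141 = 26.7 N

D = 26.7 N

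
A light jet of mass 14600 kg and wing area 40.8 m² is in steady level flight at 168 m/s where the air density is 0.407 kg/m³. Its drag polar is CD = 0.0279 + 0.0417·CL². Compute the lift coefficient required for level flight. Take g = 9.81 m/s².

CL = 0.611

In steady level flight, lift balances weight: W = mg = 14600 × 9.81 = 1.4323×10^5 N.
Dynamic pressure q = 0.5 × 0.407 × 168² = 5744 Pa.
Required CL = L/(qS) = 1.4323×10^5/(5744·40.8) = 0.6112.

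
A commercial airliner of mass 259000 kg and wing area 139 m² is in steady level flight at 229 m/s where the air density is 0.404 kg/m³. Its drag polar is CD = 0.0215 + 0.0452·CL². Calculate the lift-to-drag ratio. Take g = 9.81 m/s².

In steady level flight, lift balances weight: W = mg = 259000 × 9.81 = 2.5408×10^6 N.
Dynamic pressure q = 0.5 × 0.404 × 229² = 10590 Pa.
CL = W/(q·S) = 2.5408×10^6 / (10590 × 139) = 1.726.
CD = 0.0215 + 0.0452 × 1.726² = 0.1561.
L/D = CL/CD = 1.726 / 0.1561 = 11.1

L/D = 11.1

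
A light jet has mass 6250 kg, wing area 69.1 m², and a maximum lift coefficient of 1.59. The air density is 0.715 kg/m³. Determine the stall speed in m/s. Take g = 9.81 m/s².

At stall, lift equals weight: L = W = m·g = 6250 × 9.81 = 61310 N.
From L = ½ρV²S·CL,max = W: V_stall = √(2W/(ρSCL,max)) = √(2·61310/(0.715·69.1·1.59))
V_stall = √1561 = 39.5 m/s

V_stall = 39.5 m/s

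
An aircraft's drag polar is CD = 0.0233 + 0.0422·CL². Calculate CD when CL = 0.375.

CD = 0.0292

CD = 0.0233 + 0.0422 × 0.375² = 0.0233 + 0.005934 = 0.0292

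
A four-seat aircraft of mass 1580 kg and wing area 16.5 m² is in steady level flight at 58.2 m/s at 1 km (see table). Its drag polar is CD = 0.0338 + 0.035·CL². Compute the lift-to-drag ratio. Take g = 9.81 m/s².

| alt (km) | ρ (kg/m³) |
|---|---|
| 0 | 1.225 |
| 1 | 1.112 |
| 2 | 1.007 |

L/D = 11.7

At 1 km, from the table: ρ = 1.112 kg/m³.
In steady level flight, lift balances weight: W = mg = 1580 × 9.81 = 15500 N.
q = ½ρv² = ½ × 1.112 × 58.2² = 1883 Pa.
CL = W/(q·S) = 15500 / (1883 × 16.5) = 0.4988.
CD = 0.0338 + 0.035 × 0.4988² = 0.04251.
L/D = CL/CD = 0.4988 / 0.04251 = 11.7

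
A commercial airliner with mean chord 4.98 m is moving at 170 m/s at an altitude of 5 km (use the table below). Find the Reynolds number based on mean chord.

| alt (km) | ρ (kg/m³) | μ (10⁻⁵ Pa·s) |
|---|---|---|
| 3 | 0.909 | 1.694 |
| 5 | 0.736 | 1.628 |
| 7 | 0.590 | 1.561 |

At 5 km, from the table: ρ = 0.736 kg/m³, μ = 1.628×10⁻⁵ Pa·s.
Re = ρ·v·c/μ = 0.736 × 170 × 4.98 / (1.628×10⁻⁵) = 3.83×10^7

Re = 3.83×10^7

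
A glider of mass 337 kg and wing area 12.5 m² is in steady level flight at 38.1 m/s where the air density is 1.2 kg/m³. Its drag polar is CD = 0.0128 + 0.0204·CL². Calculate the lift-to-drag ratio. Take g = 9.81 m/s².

L/D = 20.7

Level flight ⇒ L = W = m·g = 337 × 9.81 = 3306 N.
q = ½ρv² = ½ × 1.2 × 38.1² = 871 Pa.
Required CL = L/(qS) = 3306/(871·12.5) = 0.3037.
CD = 0.0128 + 0.0204 × 0.3037² = 0.01468.
L/D = CL/CD = 0.3037 / 0.01468 = 20.7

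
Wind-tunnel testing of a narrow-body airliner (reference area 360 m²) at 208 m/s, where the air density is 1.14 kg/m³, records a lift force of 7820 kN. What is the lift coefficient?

From L = ½ρv²S·CL, rearranging gives CL = 2L/(ρv²S).
CL = 2 × 7.82×10^6 / (1.14 × 208² × 360) = 0.881

CL = 0.881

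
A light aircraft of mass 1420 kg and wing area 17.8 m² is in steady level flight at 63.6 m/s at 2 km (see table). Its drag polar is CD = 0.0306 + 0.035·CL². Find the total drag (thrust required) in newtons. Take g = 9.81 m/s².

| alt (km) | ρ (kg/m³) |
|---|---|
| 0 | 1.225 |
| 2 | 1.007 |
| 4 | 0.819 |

At 2 km, from the table: ρ = 1.007 kg/m³.
Level flight ⇒ L = W = m·g = 1420 × 9.81 = 13930 N.
Dynamic pressure q = 0.5 × 1.007 × 63.6² = 2037 Pa.
CL = 2W/(ρv²S) = 2×13930/(1.007×63.6²×17.8) = 0.3843.
CD = 0.0306 + 0.035 × 0.3843² = 0.03577.
D = q·S·CD = 2037 × 17.8 × 0.03577 = 1297 N

D = 1300 N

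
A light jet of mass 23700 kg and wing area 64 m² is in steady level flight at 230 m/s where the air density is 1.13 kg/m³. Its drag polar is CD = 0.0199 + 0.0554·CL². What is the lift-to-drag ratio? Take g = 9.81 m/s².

In steady level flight, lift balances weight: W = mg = 23700 × 9.81 = 2.325×10^5 N.
Dynamic pressure q = 0.5 × 1.13 × 230² = 29890 Pa.
Required CL = L/(qS) = 2.325×10^5/(29890·64) = 0.1215.
CD = 0.0199 + 0.0554 × 0.1215² = 0.02072.
L/D = CL/CD = 0.1215 / 0.02072 = 5.87

L/D = 5.87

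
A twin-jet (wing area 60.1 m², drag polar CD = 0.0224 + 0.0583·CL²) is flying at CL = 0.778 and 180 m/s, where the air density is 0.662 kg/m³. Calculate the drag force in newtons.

D = 37200 N

CD = 0.0224 + 0.0583 × 0.778² = 0.05769
D = ½ρv²S·CD = ½ × 0.662 × 180² × 60.1 × 0.05769 = 37200 N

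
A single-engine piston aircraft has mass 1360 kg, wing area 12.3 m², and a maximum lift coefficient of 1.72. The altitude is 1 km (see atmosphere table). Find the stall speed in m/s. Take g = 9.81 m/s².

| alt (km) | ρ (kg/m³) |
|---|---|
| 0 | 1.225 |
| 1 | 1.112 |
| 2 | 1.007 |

At 1 km, from the table: ρ = 1.112 kg/m³.
Stall occurs when L = W at CL,max. W = mg = 1360 × 9.81 = 13340 N.
V_stall = √(2W/(ρ·S·CL,max)) = √(2 × 13340 / (1.112 × 12.3 × 1.72))
V_stall = √1134 = 33.7 m/s

V_stall = 33.7 m/s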